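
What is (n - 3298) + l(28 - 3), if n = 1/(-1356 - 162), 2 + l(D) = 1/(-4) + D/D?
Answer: -10016525/3036 ≈ -3299.3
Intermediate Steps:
l(D) = -5/4 (l(D) = -2 + (1/(-4) + D/D) = -2 + (1*(-¼) + 1) = -2 + (-¼ + 1) = -2 + ¾ = -5/4)
n = -1/1518 (n = 1/(-1518) = -1/1518 ≈ -0.00065876)
(n - 3298) + l(28 - 3) = (-1/1518 - 3298) - 5/4 = -5006365/1518 - 5/4 = -10016525/3036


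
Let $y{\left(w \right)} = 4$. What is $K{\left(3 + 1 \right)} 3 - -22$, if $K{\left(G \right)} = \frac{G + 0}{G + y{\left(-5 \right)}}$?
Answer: $\frac{47}{2} \approx 23.5$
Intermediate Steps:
$K{\left(G \right)} = \frac{G}{4 + G}$ ($K{\left(G \right)} = \frac{G + 0}{G + 4} = \frac{G}{4 + G}$)
$K{\left(3 + 1 \right)} 3 - -22 = \frac{3 + 1}{4 + \left(3 + 1\right)} 3 - -22 = \frac{4}{4 + 4} \cdot 3 + 22 = \frac{4}{8} \cdot 3 + 22 = 4 \cdot \frac{1}{8} \cdot 3 + 22 = \frac{1}{2} \cdot 3 + 22 = \frac{3}{2} + 22 = \frac{47}{2}$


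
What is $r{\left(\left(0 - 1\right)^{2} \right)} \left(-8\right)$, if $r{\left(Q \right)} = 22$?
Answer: $-176$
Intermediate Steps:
$r{\left(\left(0 - 1\right)^{2} \right)} \left(-8\right) = 22 \left(-8\right) = -176$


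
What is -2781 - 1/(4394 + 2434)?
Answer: -18988669/6828 ≈ -2781.0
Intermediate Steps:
-2781 - 1/(4394 + 2434) = -2781 - 1/6828 = -18988669/6828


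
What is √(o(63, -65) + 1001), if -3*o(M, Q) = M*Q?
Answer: 13*√14 ≈ 48.642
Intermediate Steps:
o(M, Q) = -M*Q/3
√(o(63, -65) + 1001) = √(-⅓*63*(-65) + 1001) = √(1365 + 1001) = √2366 = 13*√14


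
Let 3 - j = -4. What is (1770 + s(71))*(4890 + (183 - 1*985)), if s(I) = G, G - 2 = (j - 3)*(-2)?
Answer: 7211232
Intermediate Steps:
j = 7 (j = 3 - 1*(-4) = 3 + 4 = 7)
G = -6 (G = 2 + (7 - 3)*(-2) = 2 + 4*(-2) = 2 - 8 = -6)
s(I) = -6
(1770 + s(71))*(4890 + (183 - 1*985)) = (1770 - 6)*(4890 + (183 - 1*985)) = 1764*(4890 + (183 - 985)) = 1764*(4890 - 802) = 1764*4088 = 7211232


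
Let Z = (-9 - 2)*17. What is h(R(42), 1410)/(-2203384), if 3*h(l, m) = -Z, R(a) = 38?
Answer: -187/6610152 ≈ -2.8290e-5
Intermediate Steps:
Z = -187 (Z = -11*17 = -187)
h(l, m) = 187/3 (h(l, m) = (-1*(-187))/3 = (1/3)*187 = 187/3)
h(R(42), 1410)/(-2203384) = (187/3)/(-2203384) = (187/3)*(-1/2203384) = -187/6610152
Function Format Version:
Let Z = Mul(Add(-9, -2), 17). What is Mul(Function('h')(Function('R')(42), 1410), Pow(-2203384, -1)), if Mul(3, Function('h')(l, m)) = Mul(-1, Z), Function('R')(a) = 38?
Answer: Rational(-187, 6610152) ≈ -2.8290e-5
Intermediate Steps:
Z = -187 (Z = Mul(-11, 17) = -187)
Function('h')(l, m) = Rational(187, 3) (Function('h')(l, m) = Mul(Rational(1, 3), Mul(-1, -187)) = Mul(Rational(1, 3), 187) = Rational(187, 3))
Mul(Function('h')(Function('R')(42), 1410), Pow(-2203384, -1)) = Mul(Rational(187, 3), Pow(-2203384, -1)) = Mul(Rational(187, 3), Rational(-1, 2203384)) = Rational(-187, 6610152)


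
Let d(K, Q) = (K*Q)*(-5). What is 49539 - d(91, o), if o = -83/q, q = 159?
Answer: 7838936/159 ≈ 49302.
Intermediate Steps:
o = -83/159 ≈ -0.52201
d(K, Q) = -5*K*Q
49539 - d(91, o) = 49539 - (-5)*91*(-83)/159 = 49539 - 1*37765/159 = 49539 - 37765/159 = 7838936/159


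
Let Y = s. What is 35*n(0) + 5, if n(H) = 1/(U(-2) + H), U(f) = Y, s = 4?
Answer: 55/4 ≈ 13.750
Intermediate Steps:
Y = 4
U(f) = 4
n(H) = 1/(4 + H)
35*n(0) + 5 = 35/(4 + 0) + 5 = 35/4 + 5 = 55/4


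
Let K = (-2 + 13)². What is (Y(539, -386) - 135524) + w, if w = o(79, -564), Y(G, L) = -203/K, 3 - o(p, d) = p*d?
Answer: -11006968/121 ≈ -90967.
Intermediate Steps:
K = 121 (K = 11² = 121)
o(p, d) = 3 - d*p (o(p, d) = 3 - p*d = 3 - d*p)
Y(G, L) = -203/121
w = 44559 (w = 3 - 1*(-564)*79 = 3 + 44556 = 44559)
(Y(539, -386) - 135524) + w = (-203/121 - 135524) + 44559 = -16398607/121 + 44559 = -11006968/121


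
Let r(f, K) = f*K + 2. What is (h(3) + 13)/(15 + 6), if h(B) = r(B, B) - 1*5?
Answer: 19/21 ≈ 0.90476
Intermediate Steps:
r(f, K) = 2 + K*f (r(f, K) = K*f + 2 = 2 + K*f)
h(B) = -3 + B² (h(B) = (2 + B*B) - 1*5 = (2 + B²) - 5 = -3 + B²)
(h(3) + 13)/(15 + 6) = ((-3 + 3²) + 13)/(15 + 6) = ((-3 + 9) + 13)/21 = (6 + 13)*(1/21) = 19*(1/21) = 19/21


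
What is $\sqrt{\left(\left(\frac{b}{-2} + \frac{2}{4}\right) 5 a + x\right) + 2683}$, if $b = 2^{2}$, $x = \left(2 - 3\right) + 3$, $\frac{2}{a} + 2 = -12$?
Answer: $\frac{\sqrt{526470}}{14} \approx 51.827$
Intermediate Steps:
$a = - \frac{1}{7}$ ($a = \frac{2}{-2 - 12} = \frac{2}{-14} = 2 \left(- \frac{1}{14}\right) = - \frac{1}{7} \approx -0.14286$)
$x = 2$ ($x = -1 + 3 = 2$)
$b = 4$
$\sqrt{\left(\left(\frac{b}{-2} + \frac{2}{4}\right) 5 a + x\right) + 2683} = \sqrt{\left(\left(\frac{4}{-2} + \frac{2}{4}\right) 5 \left(- \frac{1}{7}\right) + 2\right) + 2683} = \sqrt{\left(\left(4 \left(- \frac{1}{2}\right) + 2 \cdot \frac{1}{4}\right) 5 \left(- \frac{1}{7}\right) + 2\right) + 2683} = \sqrt{\left(\left(-2 + \frac{1}{2}\right) 5 \left(- \frac{1}{7}\right) + 2\right) + 2683} = \sqrt{\left(\left(- \frac{3}{2}\right) 5 \left(- \frac{1}{7}\right) + 2\right) + 2683} = \sqrt{\left(\left(- \frac{15}{2}\right) \left(- \frac{1}{7}\right) + 2\right) + 2683} = \sqrt{\left(\frac{15}{14} + 2\right) + 2683} = \sqrt{\frac{43}{14} + 2683} = \sqrt{\frac{37605}{14}} = \frac{\sqrt{526470}}{14}$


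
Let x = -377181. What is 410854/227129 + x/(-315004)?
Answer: 215089396765/71546543516 ≈ 3.0063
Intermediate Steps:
410854/227129 + x/(-315004) = 410854/227129 - 377181/(-315004) = 410854*(1/227129) - 377181*(-1/315004) = 410854/227129 + 377181/315004 = 215089396765/71546543516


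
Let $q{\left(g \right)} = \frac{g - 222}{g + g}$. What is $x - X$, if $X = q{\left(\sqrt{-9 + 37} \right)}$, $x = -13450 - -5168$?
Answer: $- \frac{16565}{2} + \frac{111 \sqrt{7}}{14} \approx -8261.5$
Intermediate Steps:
$q{\left(g \right)} = \frac{-222 + g}{2 g}$
$x = -8282$ ($x = -13450 + 5168 = -8282$)
$X = \frac{\sqrt{7} \left(-222 + 2 \sqrt{7}\right)}{28}$ ($X = \frac{-222 + \sqrt{-9 + 37}}{2 \sqrt{-9 + 37}} = \frac{-222 + \sqrt{28}}{2 \sqrt{28}} = \frac{-222 + 2 \sqrt{7}}{2 \cdot 2 \sqrt{7}} = \frac{\frac{\sqrt{7}}{14} \left(-222 + 2 \sqrt{7}\right)}{2} = \frac{\sqrt{7} \left(-222 + 2 \sqrt{7}\right)}{28} \approx -20.477$)
$x - X = -8282 - \left(\frac{1}{2} - \frac{111 \sqrt{7}}{14}\right) = - \frac{16565}{2} + \frac{111 \sqrt{7}}{14}$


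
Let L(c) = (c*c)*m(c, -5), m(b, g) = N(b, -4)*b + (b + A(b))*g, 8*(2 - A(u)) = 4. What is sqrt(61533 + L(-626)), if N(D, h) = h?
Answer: sqrt(2204951847) ≈ 46957.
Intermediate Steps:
A(u) = 3/2 (A(u) = 2 - 1/8*4 = 2 - 1/2 = 3/2)
m(b, g) = -4*b + g*(3/2 + b) (m(b, g) = -4*b + (b + 3/2)*g = -4*b + (3/2 + b)*g = -4*b + g*(3/2 + b))
L(c) = c**2*(-15/2 - 9*c) (L(c) = (c*c)*(-4*c + (3/2)*(-5) + c*(-5)) = c**2*(-4*c - 15/2 - 5*c) = c**2*(-15/2 - 9*c))
sqrt(61533 + L(-626)) = sqrt(61533 + (-626)**2*(-15/2 - 9*(-626))) = sqrt(61533 + 391876*(-15/2 + 5634)) = sqrt(61533 + 391876*(11253/2)) = sqrt(61533 + 2204890314) = sqrt(2204951847)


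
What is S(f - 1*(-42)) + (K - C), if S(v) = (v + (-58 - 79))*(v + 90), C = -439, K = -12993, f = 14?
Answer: -24380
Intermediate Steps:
S(v) = (-137 + v)*(90 + v) (S(v) = (v - 137)*(90 + v) = (-137 + v)*(90 + v))
S(f - 1*(-42)) + (K - C) = (-12330 + (14 - 1*(-42))² - 47*(14 - 1*(-42))) + (-12993 - 1*(-439)) = (-12330 + (14 + 42)² - 47*(14 + 42)) + (-12993 + 439) = (-12330 + 56² - 47*56) - 12554 = (-12330 + 3136 - 2632) - 12554 = -11826 - 12554 = -24380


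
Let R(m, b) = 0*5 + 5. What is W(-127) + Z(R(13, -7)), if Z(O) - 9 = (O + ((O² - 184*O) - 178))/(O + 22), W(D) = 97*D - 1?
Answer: -111155/9 ≈ -12351.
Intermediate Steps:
W(D) = -1 + 97*D
R(m, b) = 5 (R(m, b) = 0 + 5 = 5)
Z(O) = 9 + (-178 + O² - 183*O)/(22 + O) (Z(O) = 9 + (O + ((O² - 184*O) - 178))/(O + 22) = 9 + (O + (-178 + O² - 184*O))/(22 + O) = 9 + (-178 + O² - 183*O)/(22 + O))
W(-127) + Z(R(13, -7)) = (-1 + 97*(-127)) + (20 + 5² - 174*5)/(22 + 5) = (-1 - 12319) + (20 + 25 - 870)/27 = -12320 + (1/27)*(-825) = -12320 - 275/9 = -111155/9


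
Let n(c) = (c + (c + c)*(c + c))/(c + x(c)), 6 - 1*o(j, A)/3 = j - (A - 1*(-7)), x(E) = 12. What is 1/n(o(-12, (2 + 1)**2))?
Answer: 19/6953 ≈ 0.0027326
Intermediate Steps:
o(j, A) = 39 - 3*j + 3*A (o(j, A) = 18 - 3*(j - (A - 1*(-7))) = 18 - 3*(j - (A + 7)) = 18 - 3*(j - (7 + A)) = 18 - 3*(j + (-7 - A)) = 18 - 3*(-7 + j - A) = 18 + (21 - 3*j + 3*A) = 39 - 3*j + 3*A)
n(c) = (c + 4*c**2)/(12 + c) (n(c) = (c + (c + c)*(c + c))/(c + 12) = (c + (2*c)*(2*c))/(12 + c) = (c + 4*c**2)/(12 + c))
1/n(o(-12, (2 + 1)**2)) = 1/((39 - 3*(-12) + 3*(2 + 1)**2)*(1 + 4*(39 - 3*(-12) + 3*(2 + 1)**2))/(12 + (39 - 3*(-12) + 3*(2 + 1)**2))) = 1/((39 + 36 + 3*3**2)*(1 + 4*(39 + 36 + 3*3**2))/(12 + (39 + 36 + 3*3**2))) = 1/((39 + 36 + 3*9)*(1 + 4*(39 + 36 + 3*9))/(12 + (39 + 36 + 3*9))) = 1/((39 + 36 + 27)*(1 + 4*(39 + 36 + 27))/(12 + (39 + 36 + 27))) = 1/(102*(1 + 4*102)/(12 + 102)) = 1/(102*(1 + 408)/114) = 1/(102*(1/114)*409) = 1/(6953/19) = 19/6953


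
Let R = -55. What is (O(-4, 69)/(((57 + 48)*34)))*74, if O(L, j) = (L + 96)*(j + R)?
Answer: 6808/255 ≈ 26.698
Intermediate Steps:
O(L, j) = (-55 + j)*(96 + L) (O(L, j) = (L + 96)*(j - 55) = (96 + L)*(-55 + j) = (-55 + j)*(96 + L))
(O(-4, 69)/(((57 + 48)*34)))*74 = ((-5280 - 55*(-4) + 96*69 - 4*69)/(((57 + 48)*34)))*74 = ((-5280 + 220 + 6624 - 276)/((105*34)))*74 = (1288/3570)*74 = (1288*(1/3570))*74 = (92/255)*74 = 6808/255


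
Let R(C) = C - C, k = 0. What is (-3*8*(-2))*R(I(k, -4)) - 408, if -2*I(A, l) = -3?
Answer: -408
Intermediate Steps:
I(A, l) = 3/2 (I(A, l) = -1/2*(-3) = 3/2)
R(C) = 0
(-3*8*(-2))*R(I(k, -4)) - 408 = (-3*8*(-2))*0 - 408 = -24*(-2)*0 - 408 = 48*0 - 408 = 0 - 408 = -408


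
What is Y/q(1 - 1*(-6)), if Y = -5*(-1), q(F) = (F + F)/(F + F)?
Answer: 5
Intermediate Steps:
q(F) = 1 (q(F) = (2*F)/((2*F)) = (2*F)*(1/(2*F)) = 1)
Y = 5
Y/q(1 - 1*(-6)) = 5/1 = 5*1 = 5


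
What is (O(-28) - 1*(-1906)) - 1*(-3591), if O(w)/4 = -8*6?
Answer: 5305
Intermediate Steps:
O(w) = -192 (O(w) = 4*(-8*6) = 4*(-48) = -192)
(O(-28) - 1*(-1906)) - 1*(-3591) = (-192 - 1*(-1906)) - 1*(-3591) = (-192 + 1906) + 3591 = 1714 + 3591 = 5305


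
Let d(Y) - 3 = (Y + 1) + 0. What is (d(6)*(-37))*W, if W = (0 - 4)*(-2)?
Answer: -2960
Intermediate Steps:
W = 8 (W = -4*(-2) = 8)
d(Y) = 4 + Y (d(Y) = 3 + ((Y + 1) + 0) = 3 + ((1 + Y) + 0) = 3 + (1 + Y) = 4 + Y)
(d(6)*(-37))*W = ((4 + 6)*(-37))*8 = (10*(-37))*8 = -370*8 = -2960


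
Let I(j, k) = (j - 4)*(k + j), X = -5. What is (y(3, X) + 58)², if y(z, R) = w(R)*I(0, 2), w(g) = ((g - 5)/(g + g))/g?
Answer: 88804/25 ≈ 3552.2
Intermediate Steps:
w(g) = (-5 + g)/(2*g²) (w(g) = ((-5 + g)/((2*g)))/g = ((-5 + g)*(1/(2*g)))/g = ((-5 + g)/(2*g))/g = (-5 + g)/(2*g²))
I(j, k) = (-4 + j)*(j + k)
y(z, R) = -4*(-5 + R)/R² (y(z, R) = ((-5 + R)/(2*R²))*(0² - 4*0 - 4*2 + 0*2) = ((-5 + R)/(2*R²))*(0 + 0 - 8 + 0) = ((-5 + R)/(2*R²))*(-8) = -4*(-5 + R)/R²)
(y(3, X) + 58)² = (4*(5 - 1*(-5))/(-5)² + 58)² = (4*(1/25)*(5 + 5) + 58)² = (4*(1/25)*10 + 58)² = (8/5 + 58)² = (298/5)² = 88804/25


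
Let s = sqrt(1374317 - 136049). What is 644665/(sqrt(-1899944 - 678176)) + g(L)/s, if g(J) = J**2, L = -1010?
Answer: 510050*sqrt(309567)/309567 - 128933*I*sqrt(644530)/257812 ≈ 916.72 - 401.5*I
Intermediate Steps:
s = 2*sqrt(309567) (s = sqrt(1238268) = 2*sqrt(309567) ≈ 1112.8)
644665/(sqrt(-1899944 - 678176)) + g(L)/s = 644665/(sqrt(-1899944 - 678176)) + (-1010)**2/((2*sqrt(309567))) = 644665/(sqrt(-2578120)) + 1020100*(sqrt(309567)/619134) = 644665/((2*I*sqrt(644530))) + 510050*sqrt(309567)/309567 = 644665*(-I*sqrt(644530)/1289060) + 510050*sqrt(309567)/309567 = -128933*I*sqrt(644530)/257812 + 510050*sqrt(309567)/309567 = 510050*sqrt(309567)/309567 - 128933*I*sqrt(644530)/257812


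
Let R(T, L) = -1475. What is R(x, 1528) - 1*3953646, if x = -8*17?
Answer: -3955121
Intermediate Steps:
x = -136
R(x, 1528) - 1*3953646 = -1475 - 1*3953646 = -1475 - 3953646 = -3955121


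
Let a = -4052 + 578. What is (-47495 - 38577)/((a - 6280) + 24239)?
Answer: -86072/14485 ≈ -5.9421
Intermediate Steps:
a = -3474
(-47495 - 38577)/((a - 6280) + 24239) = (-47495 - 38577)/((-3474 - 6280) + 24239) = -86072/(-9754 + 24239) = -86072/14485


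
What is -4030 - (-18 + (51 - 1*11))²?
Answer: -4514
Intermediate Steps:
-4030 - (-18 + (51 - 1*11))² = -4030 - (-18 + (51 - 11))² = -4030 - (-18 + 40)² = -4030 - 1*22² = -4030 - 1*484 = -4030 - 484 = -4514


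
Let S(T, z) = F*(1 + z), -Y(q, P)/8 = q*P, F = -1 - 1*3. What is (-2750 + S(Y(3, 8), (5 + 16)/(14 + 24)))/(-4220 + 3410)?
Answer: 8728/2565 ≈ 3.4027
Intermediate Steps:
F = -4 (F = -1 - 3 = -4)
Y(q, P) = -8*P*q (Y(q, P) = -8*q*P = -8*P*q)
S(T, z) = -4 - 4*z (S(T, z) = -4*(1 + z) = -4 - 4*z)
(-2750 + S(Y(3, 8), (5 + 16)/(14 + 24)))/(-4220 + 3410) = (-2750 + (-4 - 4*(5 + 16)/(14 + 24)))/(-4220 + 3410) = (-2750 + (-4 - 84/38))/(-810) = (-2750 + (-4 - 84/38))*(-1/810) = (-2750 + (-4 - 4*21/38))*(-1/810) = (-2750 + (-4 - 42/19))*(-1/810) = (-2750 - 118/19)*(-1/810) = -52368/19*(-1/810) = 8728/2565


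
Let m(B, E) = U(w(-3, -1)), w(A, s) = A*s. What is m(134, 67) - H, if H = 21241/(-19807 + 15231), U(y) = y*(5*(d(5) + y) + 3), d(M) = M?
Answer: 55595/416 ≈ 133.64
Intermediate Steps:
U(y) = y*(28 + 5*y) (U(y) = y*(5*(5 + y) + 3) = y*((25 + 5*y) + 3) = y*(28 + 5*y))
H = -1931/416 (H = 21241/(-4576) = 21241*(-1/4576) = -1931/416 ≈ -4.6418)
m(B, E) = 129 (m(B, E) = (-3*(-1))*(28 + 5*(-3*(-1))) = 3*(28 + 5*3) = 3*(28 + 15) = 3*43 = 129)
m(134, 67) - H = 129 - 1*(-1931/416) = 129 + 1931/416 = 55595/416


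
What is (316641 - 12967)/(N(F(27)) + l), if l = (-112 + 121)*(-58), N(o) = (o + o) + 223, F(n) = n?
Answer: -43382/35 ≈ -1239.5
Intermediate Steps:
N(o) = 223 + 2*o (N(o) = 2*o + 223 = 223 + 2*o)
l = -522 (l = 9*(-58) = -522)
(316641 - 12967)/(N(F(27)) + l) = (316641 - 12967)/((223 + 2*27) - 522) = 303674/((223 + 54) - 522) = 303674/(277 - 522) = 303674/(-245) = 303674*(-1/245) = -43382/35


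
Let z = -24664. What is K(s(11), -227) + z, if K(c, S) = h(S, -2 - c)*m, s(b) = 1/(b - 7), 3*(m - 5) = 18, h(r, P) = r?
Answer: -27161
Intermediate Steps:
m = 11 (m = 5 + (⅓)*18 = 5 + 6 = 11)
s(b) = 1/(-7 + b)
K(c, S) = 11*S (K(c, S) = S*11 = 11*S)
K(s(11), -227) + z = 11*(-227) - 24664 = -2497 - 24664 = -27161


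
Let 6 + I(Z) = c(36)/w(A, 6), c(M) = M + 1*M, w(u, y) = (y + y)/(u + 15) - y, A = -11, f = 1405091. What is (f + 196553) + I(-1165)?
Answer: 1601614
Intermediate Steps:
w(u, y) = -y + 2*y/(15 + u) (w(u, y) = (2*y)/(15 + u) - y = 2*y/(15 + u) - y = -y + 2*y/(15 + u))
c(M) = 2*M (c(M) = M + M = 2*M)
I(Z) = -30 (I(Z) = -6 + (2*36)/((-1*6*(13 - 11)/(15 - 11))) = -6 + 72/((-1*6*2/4)) = -6 + 72/((-1*6*¼*2)) = -6 + 72/(-3) = -6 + 72*(-⅓) = -6 - 24 = -30)
(f + 196553) + I(-1165) = (1405091 + 196553) - 30 = 1601644 - 30 = 1601614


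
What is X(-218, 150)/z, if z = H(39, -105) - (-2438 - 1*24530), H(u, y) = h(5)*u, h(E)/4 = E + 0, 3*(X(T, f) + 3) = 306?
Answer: 99/27748 ≈ 0.0035678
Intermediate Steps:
X(T, f) = 99 (X(T, f) = -3 + (⅓)*306 = -3 + 102 = 99)
h(E) = 4*E (h(E) = 4*(E + 0) = 4*E)
H(u, y) = 20*u (H(u, y) = (4*5)*u = 20*u)
z = 27748 (z = 20*39 - (-2438 - 1*24530) = 780 - (-2438 - 24530) = 780 - 1*(-26968) = 780 + 26968 = 27748)
X(-218, 150)/z = 99/27748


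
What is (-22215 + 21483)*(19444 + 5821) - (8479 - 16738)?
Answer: -18485721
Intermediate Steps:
(-22215 + 21483)*(19444 + 5821) - (8479 - 16738) = -732*25265 - 1*(-8259) = -18493980 + 8259 = -18485721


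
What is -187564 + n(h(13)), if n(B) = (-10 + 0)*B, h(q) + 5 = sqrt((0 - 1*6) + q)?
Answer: -187514 - 10*sqrt(7) ≈ -1.8754e+5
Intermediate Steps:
h(q) = -5 + sqrt(-6 + q) (h(q) = -5 + sqrt((0 - 1*6) + q) = -5 + sqrt((0 - 6) + q) = -5 + sqrt(-6 + q))
n(B) = -10*B
-187564 + n(h(13)) = -187564 - 10*(-5 + sqrt(-6 + 13)) = -187564 - 10*(-5 + sqrt(7)) = -187564 + (50 - 10*sqrt(7)) = -187514 - 10*sqrt(7)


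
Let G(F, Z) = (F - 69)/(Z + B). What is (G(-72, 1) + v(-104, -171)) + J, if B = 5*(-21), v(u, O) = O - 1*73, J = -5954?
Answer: -644451/104 ≈ -6196.6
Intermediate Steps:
v(u, O) = -73 + O (v(u, O) = O - 73 = -73 + O)
B = -105
G(F, Z) = (-69 + F)/(-105 + Z) (G(F, Z) = (F - 69)/(Z - 105) = (-69 + F)/(-105 + Z))
(G(-72, 1) + v(-104, -171)) + J = ((-69 - 72)/(-105 + 1) + (-73 - 171)) - 5954 = (-141/(-104) - 244) - 5954 = (-1/104*(-141) - 244) - 5954 = (141/104 - 244) - 5954 = -25235/104 - 5954 = -644451/104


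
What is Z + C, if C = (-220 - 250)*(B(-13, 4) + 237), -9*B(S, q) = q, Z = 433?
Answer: -996733/9 ≈ -1.1075e+5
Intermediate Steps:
B(S, q) = -q/9
C = -1000630/9 (C = (-220 - 250)*(-1/9*4 + 237) = -470*(-4/9 + 237) = -470*2129/9 = -1000630/9 ≈ -1.1118e+5)
Z + C = 433 - 1000630/9 = -996733/9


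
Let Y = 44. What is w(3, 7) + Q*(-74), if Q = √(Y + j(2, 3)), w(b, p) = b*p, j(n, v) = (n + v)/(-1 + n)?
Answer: -497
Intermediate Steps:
j(n, v) = (n + v)/(-1 + n)
Q = 7 (Q = √(44 + (2 + 3)/(-1 + 2)) = √(44 + 5/1) = √(44 + 1*5) = √(44 + 5) = √49 = 7)
w(3, 7) + Q*(-74) = 3*7 + 7*(-74) = 21 - 518 = -497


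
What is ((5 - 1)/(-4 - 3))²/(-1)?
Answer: -16/49 ≈ -0.32653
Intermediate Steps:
((5 - 1)/(-4 - 3))²/(-1) = -(4/(-7))² = -(4*(-⅐))² = -(-4/7)² = -1*16/49 = -16/49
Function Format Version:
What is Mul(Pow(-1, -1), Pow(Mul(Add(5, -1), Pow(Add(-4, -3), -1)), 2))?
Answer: Rational(-16, 49) ≈ -0.32653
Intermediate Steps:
Mul(Pow(-1, -1), Pow(Mul(Add(5, -1), Pow(Add(-4, -3), -1)), 2)) = Mul(-1, Pow(Mul(4, Pow(-7, -1)), 2)) = Mul(-1, Pow(Mul(4, Rational(-1, 7)), 2)) = Mul(-1, Pow(Rational(-4, 7), 2)) = Mul(-1, Rational(16, 49)) = Rational(-16, 49)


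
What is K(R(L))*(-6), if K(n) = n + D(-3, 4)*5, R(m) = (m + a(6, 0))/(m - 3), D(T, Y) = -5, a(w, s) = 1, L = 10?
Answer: 984/7 ≈ 140.57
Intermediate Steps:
R(m) = (1 + m)/(-3 + m) (R(m) = (m + 1)/(m - 3) = (1 + m)/(-3 + m))
K(n) = -25 + n (K(n) = n - 5*5 = n - 25 = -25 + n)
K(R(L))*(-6) = (-25 + (1 + 10)/(-3 + 10))*(-6) = (-25 + 11/7)*(-6) = -164/7*(-6) = 984/7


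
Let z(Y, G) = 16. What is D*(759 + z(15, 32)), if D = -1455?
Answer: -1127625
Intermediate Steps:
D*(759 + z(15, 32)) = -1455*(759 + 16) = -1455*775 = -1127625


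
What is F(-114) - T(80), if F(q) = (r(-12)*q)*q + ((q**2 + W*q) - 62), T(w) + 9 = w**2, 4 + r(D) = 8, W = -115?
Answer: 71637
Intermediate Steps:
r(D) = 4 (r(D) = -4 + 8 = 4)
T(w) = -9 + w**2
F(q) = -62 - 115*q + 5*q**2 (F(q) = (4*q)*q + ((q**2 - 115*q) - 62) = 4*q**2 + (-62 + q**2 - 115*q) = -62 - 115*q + 5*q**2)
F(-114) - T(80) = (-62 - 115*(-114) + 5*(-114)**2) - (-9 + 80**2) = (-62 + 13110 + 5*12996) - (-9 + 6400) = (-62 + 13110 + 64980) - 1*6391 = 78028 - 6391 = 71637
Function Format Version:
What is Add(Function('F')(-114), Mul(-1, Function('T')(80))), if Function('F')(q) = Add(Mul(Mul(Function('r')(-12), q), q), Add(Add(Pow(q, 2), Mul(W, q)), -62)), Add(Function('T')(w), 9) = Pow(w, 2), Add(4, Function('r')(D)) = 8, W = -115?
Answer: 71637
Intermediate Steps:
Function('r')(D) = 4 (Function('r')(D) = Add(-4, 8) = 4)
Function('T')(w) = Add(-9, Pow(w, 2))
Function('F')(q) = Add(-62, Mul(-115, q), Mul(5, Pow(q, 2))) (Function('F')(q) = Add(Mul(Mul(4, q), q), Add(Add(Pow(q, 2), Mul(-115, q)), -62)) = Add(Mul(4, Pow(q, 2)), Add(-62, Pow(q, 2), Mul(-115, q))) = Add(-62, Mul(-115, q), Mul(5, Pow(q, 2))))
Add(Function('F')(-114), Mul(-1, Function('T')(80))) = Add(Add(-62, Mul(-115, -114), Mul(5, Pow(-114, 2))), Mul(-1, Add(-9, Pow(80, 2)))) = Add(Add(-62, 13110, Mul(5, 12996)), Mul(-1, Add(-9, 6400))) = Add(Add(-62, 13110, 64980), Mul(-1, 6391)) = Add(78028, -6391) = 71637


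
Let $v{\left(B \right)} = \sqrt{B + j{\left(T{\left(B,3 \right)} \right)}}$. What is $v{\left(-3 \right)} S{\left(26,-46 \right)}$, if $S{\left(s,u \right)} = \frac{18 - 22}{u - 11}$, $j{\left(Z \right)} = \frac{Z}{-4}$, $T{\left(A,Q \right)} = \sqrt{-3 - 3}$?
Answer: $\frac{2 \sqrt{-12 - i \sqrt{6}}}{57} \approx 0.012342 - 0.12217 i$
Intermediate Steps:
$T{\left(A,Q \right)} = i \sqrt{6}$ ($T{\left(A,Q \right)} = \sqrt{-6} = i \sqrt{6}$)
$j{\left(Z \right)} = - \frac{Z}{4}$ ($j{\left(Z \right)} = Z \left(- \frac{1}{4}\right) = - \frac{Z}{4}$)
$v{\left(B \right)} = \sqrt{B - \frac{i \sqrt{6}}{4}}$
$S{\left(s,u \right)} = - \frac{4}{-11 + u}$
$v{\left(-3 \right)} S{\left(26,-46 \right)} = \frac{\sqrt{4 \left(-3\right) - i \sqrt{6}}}{2} \left(- \frac{4}{-11 - 46}\right) = \frac{\sqrt{-12 - i \sqrt{6}}}{2} \left(- \frac{4}{-57}\right) = \frac{\sqrt{-12 - i \sqrt{6}}}{2} \left(\left(-4\right) \left(- \frac{1}{57}\right)\right) = \frac{\sqrt{-12 - i \sqrt{6}}}{2} \cdot \frac{4}{57} = \frac{2 \sqrt{-12 - i \sqrt{6}}}{57}$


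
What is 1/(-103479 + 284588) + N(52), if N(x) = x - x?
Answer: 1/181109 ≈ 5.5215e-6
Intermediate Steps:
N(x) = 0
1/(-103479 + 284588) + N(52) = 1/(-103479 + 284588) + 0 = 1/181109 + 0 = 1/181109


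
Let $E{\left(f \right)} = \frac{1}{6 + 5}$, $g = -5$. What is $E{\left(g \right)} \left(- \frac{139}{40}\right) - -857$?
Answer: $\frac{376941}{440} \approx 856.68$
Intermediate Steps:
$E{\left(f \right)} = \frac{1}{11}$
$E{\left(g \right)} \left(- \frac{139}{40}\right) - -857 = \frac{\left(-139\right) \frac{1}{40}}{11} - -857 = \frac{\left(-139\right) \frac{1}{40}}{11} + 857 = \frac{1}{11} \left(- \frac{139}{40}\right) + 857 = - \frac{139}{440} + 857 = \frac{376941}{440}$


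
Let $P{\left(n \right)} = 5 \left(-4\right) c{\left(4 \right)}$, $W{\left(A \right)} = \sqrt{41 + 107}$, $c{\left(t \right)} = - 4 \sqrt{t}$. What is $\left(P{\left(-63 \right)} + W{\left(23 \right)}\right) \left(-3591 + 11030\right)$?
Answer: $1190240 + 14878 \sqrt{37} \approx 1.2807 \cdot 10^{6}$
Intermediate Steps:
$W{\left(A \right)} = 2 \sqrt{37}$ ($W{\left(A \right)} = \sqrt{148} = 2 \sqrt{37}$)
$P{\left(n \right)} = 160$ ($P{\left(n \right)} = 5 \left(-4\right) \left(- 4 \sqrt{4}\right) = - 20 \left(\left(-4\right) 2\right) = \left(-20\right) \left(-8\right) = 160$)
$\left(P{\left(-63 \right)} + W{\left(23 \right)}\right) \left(-3591 + 11030\right) = \left(160 + 2 \sqrt{37}\right) \left(-3591 + 11030\right) = \left(160 + 2 \sqrt{37}\right) 7439 = 1190240 + 14878 \sqrt{37}$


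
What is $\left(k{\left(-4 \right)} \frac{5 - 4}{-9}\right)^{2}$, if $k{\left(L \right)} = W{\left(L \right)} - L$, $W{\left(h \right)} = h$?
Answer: $0$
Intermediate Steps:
$k{\left(L \right)} = 0$ ($k{\left(L \right)} = L - L = 0$)
$\left(k{\left(-4 \right)} \frac{5 - 4}{-9}\right)^{2} = \left(0 \frac{5 - 4}{-9}\right)^{2} = \left(0 \left(5 - 4\right) \left(- \frac{1}{9}\right)\right)^{2} = \left(0 \cdot 1 \left(- \frac{1}{9}\right)\right)^{2} = \left(0 \left(- \frac{1}{9}\right)\right)^{2} = 0^{2} = 0$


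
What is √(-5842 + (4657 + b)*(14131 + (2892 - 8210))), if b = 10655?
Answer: √134938814 ≈ 11616.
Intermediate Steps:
√(-5842 + (4657 + b)*(14131 + (2892 - 8210))) = √(-5842 + (4657 + 10655)*(14131 + (2892 - 8210))) = √(-5842 + 15312*(14131 - 5318)) = √(-5842 + 15312*8813) = √(-5842 + 134944656) = √134938814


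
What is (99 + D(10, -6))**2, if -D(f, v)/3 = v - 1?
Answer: 14400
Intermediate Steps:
D(f, v) = 3 - 3*v (D(f, v) = -3*(v - 1) = -3*(-1 + v) = 3 - 3*v)
(99 + D(10, -6))**2 = (99 + (3 - 3*(-6)))**2 = (99 + (3 + 18))**2 = (99 + 21)**2 = 120**2 = 14400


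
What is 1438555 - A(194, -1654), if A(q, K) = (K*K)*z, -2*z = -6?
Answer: -6768593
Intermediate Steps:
z = 3 (z = -½*(-6) = 3)
A(q, K) = 3*K² (A(q, K) = (K*K)*3 = K²*3 = 3*K²)
1438555 - A(194, -1654) = 1438555 - 3*(-1654)² = 1438555 - 3*2735716 = 1438555 - 1*8207148 = 1438555 - 8207148 = -6768593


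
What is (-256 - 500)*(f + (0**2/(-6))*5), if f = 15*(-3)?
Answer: 34020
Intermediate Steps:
f = -45
(-256 - 500)*(f + (0**2/(-6))*5) = (-256 - 500)*(-45 + (0**2/(-6))*5) = -756*(-45 + (0*(-1/6))*5) = -756*(-45 + 0*5) = -756*(-45 + 0) = -756*(-45) = 34020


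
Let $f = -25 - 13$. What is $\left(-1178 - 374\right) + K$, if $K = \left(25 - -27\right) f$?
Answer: $-3528$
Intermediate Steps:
$f = -38$ ($f = -25 - 13 = -38$)
$K = -1976$ ($K = \left(25 - -27\right) \left(-38\right) = \left(25 + 27\right) \left(-38\right) = 52 \left(-38\right) = -1976$)
$\left(-1178 - 374\right) + K = \left(-1178 - 374\right) - 1976 = -1552 - 1976 = -3528$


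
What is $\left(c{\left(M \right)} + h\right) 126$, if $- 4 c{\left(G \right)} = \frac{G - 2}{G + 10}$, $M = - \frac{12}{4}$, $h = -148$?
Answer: $- \frac{37251}{2} \approx -18626.0$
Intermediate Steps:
$M = -3$ ($M = \left(-12\right) \frac{1}{4} = -3$)
$c{\left(G \right)} = - \frac{-2 + G}{4 \left(10 + G\right)}$ ($c{\left(G \right)} = - \frac{\left(G - 2\right) \frac{1}{G + 10}}{4} = - \frac{\left(-2 + G\right) \frac{1}{10 + G}}{4} = - \frac{\frac{1}{10 + G} \left(-2 + G\right)}{4} = - \frac{-2 + G}{4 \left(10 + G\right)}$)
$\left(c{\left(M \right)} + h\right) 126 = \left(\frac{2 - -3}{4 \left(10 - 3\right)} - 148\right) 126 = \left(\frac{2 + 3}{4 \cdot 7} - 148\right) 126 = \left(\frac{1}{4} \cdot \frac{1}{7} \cdot 5 - 148\right) 126 = \left(\frac{5}{28} - 148\right) 126 = \left(- \frac{4139}{28}\right) 126 = - \frac{37251}{2}$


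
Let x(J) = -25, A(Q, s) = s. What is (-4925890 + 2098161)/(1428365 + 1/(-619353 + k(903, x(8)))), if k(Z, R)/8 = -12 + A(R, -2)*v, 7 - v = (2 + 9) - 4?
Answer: -1751633901321/884799270884 ≈ -1.9797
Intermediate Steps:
v = 0 (v = 7 - ((2 + 9) - 4) = 7 - (11 - 4) = 7 - 1*7 = 7 - 7 = 0)
k(Z, R) = -96 (k(Z, R) = 8*(-12 - 2*0) = 8*(-12 + 0) = 8*(-12) = -96)
(-4925890 + 2098161)/(1428365 + 1/(-619353 + k(903, x(8)))) = (-4925890 + 2098161)/(1428365 + 1/(-619353 - 96)) = -2827729/(1428365 + 1/(-619449)) = -2827729/(1428365 - 1/619449) = -2827729/884799270884/619449 = -2827729*619449/884799270884 = -1751633901321/884799270884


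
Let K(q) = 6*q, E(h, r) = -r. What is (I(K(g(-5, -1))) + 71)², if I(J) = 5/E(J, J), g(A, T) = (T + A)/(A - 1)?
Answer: 177241/36 ≈ 4923.4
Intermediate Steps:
g(A, T) = (A + T)/(-1 + A)
I(J) = -5/J (I(J) = 5/((-J)) = 5*(-1/J) = -5/J)
(I(K(g(-5, -1))) + 71)² = (-5*(-1 - 5)/(6*(-5 - 1)) + 71)² = (-5/(6*(-6/(-6))) + 71)² = (-5/(6*(-⅙*(-6))) + 71)² = (-5/(6*1) + 71)² = (-5/6 + 71)² = (-5*⅙ + 71)² = (-⅚ + 71)² = (421/6)² = 177241/36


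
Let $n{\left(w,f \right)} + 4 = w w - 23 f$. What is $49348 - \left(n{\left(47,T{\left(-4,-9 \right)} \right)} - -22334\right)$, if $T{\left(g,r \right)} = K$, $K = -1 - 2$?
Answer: $24740$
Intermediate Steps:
$K = -3$ ($K = -1 - 2 = -3$)
$T{\left(g,r \right)} = -3$
$n{\left(w,f \right)} = -4 + w^{2} - 23 f$ ($n{\left(w,f \right)} = -4 - \left(23 f - w w\right) = -4 - \left(- w^{2} + 23 f\right) = -4 + w^{2} - 23 f$)
$49348 - \left(n{\left(47,T{\left(-4,-9 \right)} \right)} - -22334\right) = 49348 - \left(\left(-4 + 47^{2} - -69\right) - -22334\right) = 49348 - \left(\left(-4 + 2209 + 69\right) + 22334\right) = 49348 - \left(2274 + 22334\right) = 49348 - 24608 = 24740$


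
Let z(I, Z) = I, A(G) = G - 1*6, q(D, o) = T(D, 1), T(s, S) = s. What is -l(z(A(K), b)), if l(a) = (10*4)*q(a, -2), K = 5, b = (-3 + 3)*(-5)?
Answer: 40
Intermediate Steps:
b = 0 (b = 0*(-5) = 0)
q(D, o) = D
A(G) = -6 + G (A(G) = G - 6 = -6 + G)
l(a) = 40*a (l(a) = (10*4)*a = 40*a)
-l(z(A(K), b)) = -40*(-6 + 5) = -40*(-1) = -1*(-40) = 40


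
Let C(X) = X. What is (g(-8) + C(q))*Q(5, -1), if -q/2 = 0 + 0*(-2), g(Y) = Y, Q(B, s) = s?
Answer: 8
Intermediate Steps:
q = 0 (q = -2*(0 + 0*(-2)) = -2*(0 + 0) = -2*0 = 0)
(g(-8) + C(q))*Q(5, -1) = (-8 + 0)*(-1) = -8*(-1) = 8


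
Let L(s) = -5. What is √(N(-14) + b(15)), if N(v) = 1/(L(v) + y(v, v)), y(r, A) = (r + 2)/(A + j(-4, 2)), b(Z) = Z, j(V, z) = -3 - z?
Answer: √101758/83 ≈ 3.8433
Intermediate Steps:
y(r, A) = (2 + r)/(-5 + A) (y(r, A) = (r + 2)/(A + (-3 - 1*2)) = (2 + r)/(A + (-3 - 2)) = (2 + r)/(A - 5) = (2 + r)/(-5 + A))
N(v) = 1/(-5 + (2 + v)/(-5 + v))
√(N(-14) + b(15)) = √((5 - 1*(-14))/(-27 + 4*(-14)) + 15) = √((5 + 14)/(-27 - 56) + 15) = √(19/(-83) + 15) = √(-1/83*19 + 15) = √(-19/83 + 15) = √(1226/83) = √101758/83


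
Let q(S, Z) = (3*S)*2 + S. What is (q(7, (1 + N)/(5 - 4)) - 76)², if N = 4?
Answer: 729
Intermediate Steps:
q(S, Z) = 7*S (q(S, Z) = 6*S + S = 7*S)
(q(7, (1 + N)/(5 - 4)) - 76)² = (7*7 - 76)² = (49 - 76)² = (-27)² = 729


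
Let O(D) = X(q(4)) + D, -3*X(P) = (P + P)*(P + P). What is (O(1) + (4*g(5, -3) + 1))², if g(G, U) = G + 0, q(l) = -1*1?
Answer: 3844/9 ≈ 427.11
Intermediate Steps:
q(l) = -1
g(G, U) = G
X(P) = -4*P²/3 (X(P) = -(P + P)*(P + P)/3 = -2*P*2*P/3 = -4*P²/3)
O(D) = -4/3 + D (O(D) = -4/3*(-1)² + D = -4/3*1 + D = -4/3 + D)
(O(1) + (4*g(5, -3) + 1))² = ((-4/3 + 1) + (4*5 + 1))² = (-⅓ + (20 + 1))² = (-⅓ + 21)² = (62/3)² = 3844/9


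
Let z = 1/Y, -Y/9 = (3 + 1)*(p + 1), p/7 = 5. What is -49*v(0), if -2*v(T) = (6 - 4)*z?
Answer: -49/1296 ≈ -0.037809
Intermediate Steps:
p = 35 (p = 7*5 = 35)
Y = -1296 (Y = -9*(3 + 1)*(35 + 1) = -36*36 = -9*144 = -1296)
z = -1/1296 (z = 1/(-1296) = 1*(-1/1296) = -1/1296 ≈ -0.00077160)
v(T) = 1/1296 (v(T) = -(6 - 4)*(-1)/(2*1296) = -(-1)/1296 = -½*(-1/648) = 1/1296)
-49*v(0) = -49*1/1296 = -49/1296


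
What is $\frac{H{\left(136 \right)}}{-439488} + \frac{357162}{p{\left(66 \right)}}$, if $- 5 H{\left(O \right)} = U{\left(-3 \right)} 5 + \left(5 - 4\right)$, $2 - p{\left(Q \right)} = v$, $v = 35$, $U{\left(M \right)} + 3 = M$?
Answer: $- \frac{261614022079}{24171840} \approx -10823.0$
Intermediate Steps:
$U{\left(M \right)} = -3 + M$
$p{\left(Q \right)} = -33$ ($p{\left(Q \right)} = 2 - 35 = -33$)
$H{\left(O \right)} = \frac{29}{5}$ ($H{\left(O \right)} = - \frac{\left(-3 - 3\right) 5 + \left(5 - 4\right)}{5} = - \frac{\left(-6\right) 5 + 1}{5} = - \frac{-30 + 1}{5} = \left(- \frac{1}{5}\right) \left(-29\right) = \frac{29}{5}$)
$\frac{H{\left(136 \right)}}{-439488} + \frac{357162}{p{\left(66 \right)}} = \frac{29}{5 \left(-439488\right)} + \frac{357162}{-33} = \frac{29}{5} \left(- \frac{1}{439488}\right) + 357162 \left(- \frac{1}{33}\right) = - \frac{29}{2197440} - \frac{119054}{11} = - \frac{261614022079}{24171840}$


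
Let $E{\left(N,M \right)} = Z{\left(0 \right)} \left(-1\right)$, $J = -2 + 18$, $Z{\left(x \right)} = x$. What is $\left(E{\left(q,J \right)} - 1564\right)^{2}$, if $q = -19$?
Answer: $2446096$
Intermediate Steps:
$J = 16$
$E{\left(N,M \right)} = 0$ ($E{\left(N,M \right)} = 0 \left(-1\right) = 0$)
$\left(E{\left(q,J \right)} - 1564\right)^{2} = \left(0 - 1564\right)^{2} = \left(-1564\right)^{2} = 2446096$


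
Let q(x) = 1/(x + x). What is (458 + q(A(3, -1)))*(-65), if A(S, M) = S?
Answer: -178685/6 ≈ -29781.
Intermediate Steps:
q(x) = 1/(2*x)
(458 + q(A(3, -1)))*(-65) = (458 + (½)/3)*(-65) = (458 + (½)*(⅓))*(-65) = (458 + ⅙)*(-65) = (2749/6)*(-65) = -178685/6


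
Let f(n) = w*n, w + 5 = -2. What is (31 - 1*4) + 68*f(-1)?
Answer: 503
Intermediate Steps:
w = -7 (w = -5 - 2 = -7)
f(n) = -7*n
(31 - 1*4) + 68*f(-1) = (31 - 1*4) + 68*(-7*(-1)) = (31 - 4) + 68*7 = 27 + 476 = 503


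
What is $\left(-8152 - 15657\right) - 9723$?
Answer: $-33532$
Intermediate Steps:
$\left(-8152 - 15657\right) - 9723 = -23809 - 9723 = -33532$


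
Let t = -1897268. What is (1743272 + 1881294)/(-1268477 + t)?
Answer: -329506/287795 ≈ -1.1449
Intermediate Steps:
(1743272 + 1881294)/(-1268477 + t) = (1743272 + 1881294)/(-1268477 - 1897268) = 3624566/(-3165745) = 3624566*(-1/3165745) = -329506/287795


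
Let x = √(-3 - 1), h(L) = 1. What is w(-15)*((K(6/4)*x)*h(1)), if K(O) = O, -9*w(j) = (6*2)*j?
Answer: 60*I ≈ 60.0*I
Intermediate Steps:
w(j) = -4*j/3 (w(j) = -6*2*j/9 = -4*j/3)
x = 2*I (x = √(-4) = 2*I ≈ 2.0*I)
w(-15)*((K(6/4)*x)*h(1)) = (-4/3*(-15))*(((6/4)*(2*I))*1) = 20*(((6*(¼))*(2*I))*1) = 20*((3*(2*I)/2)*1) = 20*((3*I)*1) = 20*(3*I) = 60*I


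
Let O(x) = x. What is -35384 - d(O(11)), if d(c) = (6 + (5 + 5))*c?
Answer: -35560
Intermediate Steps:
d(c) = 16*c (d(c) = (6 + 10)*c = 16*c)
-35384 - d(O(11)) = -35384 - 16*11 = -35384 - 1*176 = -35384 - 176 = -35560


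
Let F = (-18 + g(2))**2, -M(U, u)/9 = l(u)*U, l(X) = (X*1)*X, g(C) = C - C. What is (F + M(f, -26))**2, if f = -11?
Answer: 4522293504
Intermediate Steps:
g(C) = 0
l(X) = X**2 (l(X) = X*X = X**2)
M(U, u) = -9*U*u**2 (M(U, u) = -9*u**2*U = -9*U*u**2)
F = 324 (F = (-18 + 0)**2 = (-18)**2 = 324)
(F + M(f, -26))**2 = (324 - 9*(-11)*(-26)**2)**2 = (324 - 9*(-11)*676)**2 = (324 + 66924)**2 = 67248**2 = 4522293504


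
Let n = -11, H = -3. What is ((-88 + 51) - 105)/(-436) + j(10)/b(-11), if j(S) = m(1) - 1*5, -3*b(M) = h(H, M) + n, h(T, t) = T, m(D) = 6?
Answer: 412/763 ≈ 0.53997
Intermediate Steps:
b(M) = 14/3 (b(M) = -(-3 - 11)/3 = -⅓*(-14) = 14/3)
j(S) = 1 (j(S) = 6 - 1*5 = 6 - 5 = 1)
((-88 + 51) - 105)/(-436) + j(10)/b(-11) = ((-88 + 51) - 105)/(-436) + 1/(14/3) = (-37 - 105)*(-1/436) + 1*(3/14) = -142*(-1/436) + 3/14 = 71/218 + 3/14 = 412/763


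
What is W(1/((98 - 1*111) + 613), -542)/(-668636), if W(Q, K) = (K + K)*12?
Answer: 3252/167159 ≈ 0.019455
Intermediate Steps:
W(Q, K) = 24*K (W(Q, K) = (2*K)*12 = 24*K)
W(1/((98 - 1*111) + 613), -542)/(-668636) = (24*(-542))/(-668636) = -13008*(-1/668636) = 3252/167159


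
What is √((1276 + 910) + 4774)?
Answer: 4*√435 ≈ 83.427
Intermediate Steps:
√((1276 + 910) + 4774) = √(2186 + 4774) = √6960 = 4*√435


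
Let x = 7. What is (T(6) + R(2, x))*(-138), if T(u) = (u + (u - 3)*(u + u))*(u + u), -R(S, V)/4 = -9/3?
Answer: -71208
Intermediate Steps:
R(S, V) = 12 (R(S, V) = -(-36)/3 = -4*(-3) = 12)
T(u) = 2*u*(u + 2*u*(-3 + u)) (T(u) = (u + (-3 + u)*(2*u))*(2*u) = (u + 2*u*(-3 + u))*(2*u) = 2*u*(u + 2*u*(-3 + u)))
(T(6) + R(2, x))*(-138) = (6**2*(-10 + 4*6) + 12)*(-138) = (36*(-10 + 24) + 12)*(-138) = (36*14 + 12)*(-138) = (504 + 12)*(-138) = 516*(-138) = -71208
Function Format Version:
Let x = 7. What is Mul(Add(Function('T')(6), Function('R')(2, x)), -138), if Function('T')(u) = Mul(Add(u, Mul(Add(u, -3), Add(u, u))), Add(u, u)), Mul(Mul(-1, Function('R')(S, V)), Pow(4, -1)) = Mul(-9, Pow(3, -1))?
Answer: -71208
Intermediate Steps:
Function('R')(S, V) = 12 (Function('R')(S, V) = Mul(-4, Mul(-9, Pow(3, -1))) = Mul(-4, Mul(-9, Rational(1, 3))) = Mul(-4, -3) = 12)
Function('T')(u) = Mul(2, u, Add(u, Mul(2, u, Add(-3, u)))) (Function('T')(u) = Mul(Add(u, Mul(Add(-3, u), Mul(2, u))), Mul(2, u)) = Mul(Add(u, Mul(2, u, Add(-3, u))), Mul(2, u)) = Mul(2, u, Add(u, Mul(2, u, Add(-3, u)))))
Mul(Add(Function('T')(6), Function('R')(2, x)), -138) = Mul(Add(Mul(Pow(6, 2), Add(-10, Mul(4, 6))), 12), -138) = Mul(Add(Mul(36, Add(-10, 24)), 12), -138) = Mul(Add(Mul(36, 14), 12), -138) = Mul(Add(504, 12), -138) = Mul(516, -138) = -71208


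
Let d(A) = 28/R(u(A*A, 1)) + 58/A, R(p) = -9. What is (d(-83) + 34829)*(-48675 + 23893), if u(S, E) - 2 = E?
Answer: -644689282094/747 ≈ -8.6304e+8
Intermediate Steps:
u(S, E) = 2 + E
d(A) = -28/9 + 58/A (d(A) = 28/(-9) + 58/A = 28*(-⅑) + 58/A = -28/9 + 58/A)
(d(-83) + 34829)*(-48675 + 23893) = ((-28/9 + 58/(-83)) + 34829)*(-48675 + 23893) = ((-28/9 + 58*(-1/83)) + 34829)*(-24782) = ((-28/9 - 58/83) + 34829)*(-24782) = (-2846/747 + 34829)*(-24782) = (26014417/747)*(-24782) = -644689282094/747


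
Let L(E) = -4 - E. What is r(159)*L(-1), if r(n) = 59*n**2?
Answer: -4474737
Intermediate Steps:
r(159)*L(-1) = (59*159**2)*(-4 - 1*(-1)) = (59*25281)*(-4 + 1) = 1491579*(-3) = -4474737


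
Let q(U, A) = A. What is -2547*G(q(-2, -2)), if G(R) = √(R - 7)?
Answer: -7641*I ≈ -7641.0*I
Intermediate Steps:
G(R) = √(-7 + R)
-2547*G(q(-2, -2)) = -2547*√(-7 - 2) = -7641*I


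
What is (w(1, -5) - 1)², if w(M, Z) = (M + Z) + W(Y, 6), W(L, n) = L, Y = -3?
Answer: 64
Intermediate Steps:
w(M, Z) = -3 + M + Z (w(M, Z) = (M + Z) - 3 = -3 + M + Z)
(w(1, -5) - 1)² = ((-3 + 1 - 5) - 1)² = (-7 - 1)² = (-8)² = 64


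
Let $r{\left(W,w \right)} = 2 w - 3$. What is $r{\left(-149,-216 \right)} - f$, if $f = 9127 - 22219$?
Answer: $12657$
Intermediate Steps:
$r{\left(W,w \right)} = -3 + 2 w$
$f = -13092$
$r{\left(-149,-216 \right)} - f = \left(-3 + 2 \left(-216\right)\right) - -13092 = \left(-3 - 432\right) + 13092 = -435 + 13092 = 12657$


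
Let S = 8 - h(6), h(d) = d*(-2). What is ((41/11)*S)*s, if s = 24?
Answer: 19680/11 ≈ 1789.1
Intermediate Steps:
h(d) = -2*d
S = 20 (S = 8 - (-2)*6 = 8 - 1*(-12) = 8 + 12 = 20)
((41/11)*S)*s = ((41/11)*20)*24 = (820/11)*24 = 19680/11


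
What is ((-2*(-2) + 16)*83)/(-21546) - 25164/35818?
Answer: -150410356/192933657 ≈ -0.77960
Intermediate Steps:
((-2*(-2) + 16)*83)/(-21546) - 25164/35818 = ((4 + 16)*83)*(-1/21546) - 25164*1/35818 = (20*83)*(-1/21546) - 12582/17909 = 1660*(-1/21546) - 12582/17909 = -830/10773 - 12582/17909 = -150410356/192933657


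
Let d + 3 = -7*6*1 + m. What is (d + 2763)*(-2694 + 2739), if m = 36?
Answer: 123930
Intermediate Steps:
d = -9 (d = -3 + (-7*6*1 + 36) = -3 + (-42*1 + 36) = -3 + (-42 + 36) = -3 - 6 = -9)
(d + 2763)*(-2694 + 2739) = (-9 + 2763)*(-2694 + 2739) = 2754*45 = 123930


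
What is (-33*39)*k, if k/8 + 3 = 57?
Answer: -555984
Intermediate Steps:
k = 432 (k = -24 + 8*57 = -24 + 456 = 432)
(-33*39)*k = -33*39*432 = -1287*432 = -555984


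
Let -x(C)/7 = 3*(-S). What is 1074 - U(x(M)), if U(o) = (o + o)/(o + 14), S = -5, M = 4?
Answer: 13932/13 ≈ 1071.7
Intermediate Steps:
x(C) = -105 (x(C) = -21*(-1*(-5)) = -21*5 = -7*15 = -105)
U(o) = 2*o/(14 + o) (U(o) = (2*o)/(14 + o) = 2*o/(14 + o))
1074 - U(x(M)) = 1074 - 2*(-105)/(14 - 105) = 1074 - 2*(-105)/(-91) = 1074 - 2*(-105)*(-1)/91 = 1074 - 1*30/13 = 1074 - 30/13 = 13932/13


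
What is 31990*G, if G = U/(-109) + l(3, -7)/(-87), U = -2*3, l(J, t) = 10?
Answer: -18170320/9483 ≈ -1916.1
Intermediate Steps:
U = -6
G = -568/9483 (G = -6/(-109) + 10/(-87) = -6*(-1/109) + 10*(-1/87) = 6/109 - 10/87 = -568/9483 ≈ -0.059897)
31990*G = 31990*(-568/9483) = -18170320/9483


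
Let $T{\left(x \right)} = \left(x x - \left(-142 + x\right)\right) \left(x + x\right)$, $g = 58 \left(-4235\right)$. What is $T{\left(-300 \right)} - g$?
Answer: $-54019570$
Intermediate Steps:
$g = -245630$
$T{\left(x \right)} = 2 x \left(142 + x^{2} - x\right)$ ($T{\left(x \right)} = \left(x^{2} - \left(-142 + x\right)\right) 2 x = \left(142 + x^{2} - x\right) 2 x = 2 x \left(142 + x^{2} - x\right)$)
$T{\left(-300 \right)} - g = 2 \left(-300\right) \left(142 + \left(-300\right)^{2} - -300\right) - -245630 = 2 \left(-300\right) \left(142 + 90000 + 300\right) + 245630 = 2 \left(-300\right) 90442 + 245630 = -54265200 + 245630 = -54019570$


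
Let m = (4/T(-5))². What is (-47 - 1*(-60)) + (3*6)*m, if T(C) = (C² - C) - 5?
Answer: 8413/625 ≈ 13.461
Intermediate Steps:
T(C) = -5 + C² - C
m = 16/625 (m = (4/(-5 + (-5)² - 1*(-5)))² = (4/(-5 + 25 + 5))² = (4/25)² = 16/625 ≈ 0.025600)
(-47 - 1*(-60)) + (3*6)*m = (-47 - 1*(-60)) + (3*6)*(16/625) = (-47 + 60) + 18*(16/625) = 13 + 288/625 = 8413/625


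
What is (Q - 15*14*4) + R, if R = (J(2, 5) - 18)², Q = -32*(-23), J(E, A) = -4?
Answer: 380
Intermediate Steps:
Q = 736 (Q = -16*(-46) = 736)
R = 484 (R = (-4 - 18)² = (-22)² = 484)
(Q - 15*14*4) + R = (736 - 15*14*4) + 484 = (736 - 210*4) + 484 = (736 - 840) + 484 = -104 + 484 = 380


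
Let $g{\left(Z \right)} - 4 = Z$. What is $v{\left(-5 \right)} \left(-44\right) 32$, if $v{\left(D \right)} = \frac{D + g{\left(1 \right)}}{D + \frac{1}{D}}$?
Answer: $0$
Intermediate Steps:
$g{\left(Z \right)} = 4 + Z$
$v{\left(D \right)} = \frac{5 + D}{D + \frac{1}{D}}$ ($v{\left(D \right)} = \frac{D + \left(4 + 1\right)}{D + \frac{1}{D}} = \frac{D + 5}{D + \frac{1}{D}} = \frac{5 + D}{D + \frac{1}{D}}$)
$v{\left(-5 \right)} \left(-44\right) 32 = - \frac{5 \left(5 - 5\right)}{1 + \left(-5\right)^{2}} \left(-44\right) 32 = \left(-5\right) \frac{1}{1 + 25} \cdot 0 \left(-44\right) 32 = \left(-5\right) \frac{1}{26} \cdot 0 \left(-44\right) 32 = 0 \left(-44\right) 32 = 0 \cdot 32 = 0$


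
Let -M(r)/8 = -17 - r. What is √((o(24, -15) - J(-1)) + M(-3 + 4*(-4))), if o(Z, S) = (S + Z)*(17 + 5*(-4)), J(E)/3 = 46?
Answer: I*√181 ≈ 13.454*I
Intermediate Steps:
J(E) = 138 (J(E) = 3*46 = 138)
o(Z, S) = -3*S - 3*Z (o(Z, S) = (S + Z)*(17 - 20) = (S + Z)*(-3) = -3*S - 3*Z)
M(r) = 136 + 8*r (M(r) = -8*(-17 - r) = 136 + 8*r)
√((o(24, -15) - J(-1)) + M(-3 + 4*(-4))) = √(((-3*(-15) - 3*24) - 1*138) + (136 + 8*(-3 + 4*(-4)))) = √(((45 - 72) - 138) + (136 + 8*(-3 - 16))) = √((-27 - 138) + (136 + 8*(-19))) = √(-165 + (136 - 152)) = √(-165 - 16) = √(-181) = I*√181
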